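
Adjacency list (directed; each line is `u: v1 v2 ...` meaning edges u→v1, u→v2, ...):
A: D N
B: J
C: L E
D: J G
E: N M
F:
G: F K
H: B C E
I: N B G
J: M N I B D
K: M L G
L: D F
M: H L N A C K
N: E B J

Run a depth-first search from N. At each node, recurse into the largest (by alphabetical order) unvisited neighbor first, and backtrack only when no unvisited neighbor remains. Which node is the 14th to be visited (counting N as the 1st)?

Visit N
N → J
J → M
M → L
L → F
L → D
D → G
G → K
M → H
H → E
H → C
H → B
M → A
J → I

Visit order: N, J, M, L, F, D, G, K, H, E, C, B, A, I

I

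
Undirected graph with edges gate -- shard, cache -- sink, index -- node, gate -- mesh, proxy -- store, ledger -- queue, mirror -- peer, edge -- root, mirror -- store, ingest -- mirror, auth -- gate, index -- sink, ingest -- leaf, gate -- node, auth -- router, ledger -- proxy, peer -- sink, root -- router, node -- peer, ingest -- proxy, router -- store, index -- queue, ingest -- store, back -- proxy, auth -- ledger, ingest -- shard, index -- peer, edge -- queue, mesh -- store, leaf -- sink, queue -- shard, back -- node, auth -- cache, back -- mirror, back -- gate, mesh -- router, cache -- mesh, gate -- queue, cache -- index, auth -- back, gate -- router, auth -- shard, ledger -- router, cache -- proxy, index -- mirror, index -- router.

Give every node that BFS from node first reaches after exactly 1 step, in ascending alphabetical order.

back, gate, index, peer

Level 0: node
Level 1: back, gate, index, peer
Level 2: auth, cache, mesh, mirror, proxy, queue, router, shard, sink
Level 3: edge, ingest, leaf, ledger, root, store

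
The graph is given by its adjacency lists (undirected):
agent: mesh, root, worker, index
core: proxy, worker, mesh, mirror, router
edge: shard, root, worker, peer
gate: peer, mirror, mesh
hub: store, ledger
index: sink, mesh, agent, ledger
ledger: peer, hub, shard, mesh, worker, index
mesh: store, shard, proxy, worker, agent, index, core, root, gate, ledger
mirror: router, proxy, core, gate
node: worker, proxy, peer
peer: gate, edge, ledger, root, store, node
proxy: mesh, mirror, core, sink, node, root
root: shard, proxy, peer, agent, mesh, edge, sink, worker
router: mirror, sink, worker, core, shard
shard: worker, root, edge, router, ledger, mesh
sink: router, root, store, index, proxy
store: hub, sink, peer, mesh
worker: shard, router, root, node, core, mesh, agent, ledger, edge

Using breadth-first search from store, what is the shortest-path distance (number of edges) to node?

Level 0: store
Level 1: hub, mesh, peer, sink
Level 2: agent, core, edge, gate, index, ledger, node, proxy, root, router, shard, worker
Level 3: mirror
node first appears at level 2.

2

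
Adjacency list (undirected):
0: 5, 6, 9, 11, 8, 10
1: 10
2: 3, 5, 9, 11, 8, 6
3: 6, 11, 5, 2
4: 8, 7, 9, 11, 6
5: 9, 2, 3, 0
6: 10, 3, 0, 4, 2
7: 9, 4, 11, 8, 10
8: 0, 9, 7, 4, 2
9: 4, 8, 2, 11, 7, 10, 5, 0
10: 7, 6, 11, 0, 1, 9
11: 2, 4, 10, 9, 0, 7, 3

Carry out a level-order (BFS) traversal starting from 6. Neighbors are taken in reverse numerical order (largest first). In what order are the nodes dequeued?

Visit 6; enqueue 10, 4, 3, 2, 0 → queue [10, 4, 3, 2, 0]
Visit 10; enqueue 11, 9, 7, 1 → queue [4, 3, 2, 0, 11, 9, 7, 1]
Visit 4; enqueue 8 → queue [3, 2, 0, 11, 9, 7, 1, 8]
Visit 3; enqueue 5 → queue [2, 0, 11, 9, 7, 1, 8, 5]
Visit 2 → queue [0, 11, 9, 7, 1, 8, 5]
Visit 0 → queue [11, 9, 7, 1, 8, 5]
Visit 11 → queue [9, 7, 1, 8, 5]
Visit 9 → queue [7, 1, 8, 5]
Visit 7 → queue [1, 8, 5]
Visit 1 → queue [8, 5]
Visit 8 → queue [5]
Visit 5 → queue []

6 10 4 3 2 0 11 9 7 1 8 5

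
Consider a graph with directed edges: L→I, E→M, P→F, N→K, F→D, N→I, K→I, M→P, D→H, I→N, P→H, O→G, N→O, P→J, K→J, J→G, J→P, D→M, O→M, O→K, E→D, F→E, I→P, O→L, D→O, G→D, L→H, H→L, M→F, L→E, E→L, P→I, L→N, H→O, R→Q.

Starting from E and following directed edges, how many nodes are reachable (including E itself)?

BFS from E visits: E, D, L, M, H, O, I, N, F, P, G, K, J
Reachable nodes: 13 of 15 total.

13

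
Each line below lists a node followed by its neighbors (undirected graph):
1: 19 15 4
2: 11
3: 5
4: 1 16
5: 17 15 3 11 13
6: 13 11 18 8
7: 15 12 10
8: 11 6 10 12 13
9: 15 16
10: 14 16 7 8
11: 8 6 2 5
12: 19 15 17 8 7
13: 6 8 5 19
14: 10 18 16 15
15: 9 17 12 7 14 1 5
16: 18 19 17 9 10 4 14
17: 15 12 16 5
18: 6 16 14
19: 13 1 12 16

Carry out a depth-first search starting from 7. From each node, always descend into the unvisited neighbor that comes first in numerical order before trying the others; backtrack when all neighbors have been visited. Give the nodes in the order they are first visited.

Visit 7
7 → 10
10 → 8
8 → 6
6 → 11
11 → 2
11 → 5
5 → 3
5 → 13
13 → 19
19 → 1
1 → 4
4 → 16
16 → 9
9 → 15
15 → 12
12 → 17
15 → 14
14 → 18

7 10 8 6 11 2 5 3 13 19 1 4 16 9 15 12 17 14 18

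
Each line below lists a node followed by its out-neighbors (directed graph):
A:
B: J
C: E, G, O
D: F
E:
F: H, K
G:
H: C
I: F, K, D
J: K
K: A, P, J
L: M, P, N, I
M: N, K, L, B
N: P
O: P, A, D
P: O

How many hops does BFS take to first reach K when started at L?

2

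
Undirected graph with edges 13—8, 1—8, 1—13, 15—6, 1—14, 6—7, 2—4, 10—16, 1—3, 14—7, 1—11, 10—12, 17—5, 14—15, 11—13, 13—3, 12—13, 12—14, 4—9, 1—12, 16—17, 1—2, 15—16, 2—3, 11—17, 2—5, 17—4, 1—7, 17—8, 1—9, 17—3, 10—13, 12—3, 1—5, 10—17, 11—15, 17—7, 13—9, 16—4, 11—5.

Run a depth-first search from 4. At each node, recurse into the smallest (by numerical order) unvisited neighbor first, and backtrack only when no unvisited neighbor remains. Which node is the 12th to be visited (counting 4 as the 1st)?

15

Visit 4
4 → 2
2 → 1
1 → 3
3 → 12
12 → 10
10 → 13
13 → 8
8 → 17
17 → 5
5 → 11
11 → 15
15 → 6
6 → 7
7 → 14
15 → 16
13 → 9

Visit order: 4, 2, 1, 3, 12, 10, 13, 8, 17, 5, 11, 15, 6, 7, 14, 16, 9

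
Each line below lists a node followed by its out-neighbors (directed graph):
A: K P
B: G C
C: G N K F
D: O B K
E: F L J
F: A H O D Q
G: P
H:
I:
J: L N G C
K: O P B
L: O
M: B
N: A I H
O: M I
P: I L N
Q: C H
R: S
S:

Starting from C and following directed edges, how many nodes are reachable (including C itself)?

15

BFS from C visits: C, G, N, K, F, P, A, I, H, O, B, D, Q, L, M
Reachable nodes: 15 of 19 total.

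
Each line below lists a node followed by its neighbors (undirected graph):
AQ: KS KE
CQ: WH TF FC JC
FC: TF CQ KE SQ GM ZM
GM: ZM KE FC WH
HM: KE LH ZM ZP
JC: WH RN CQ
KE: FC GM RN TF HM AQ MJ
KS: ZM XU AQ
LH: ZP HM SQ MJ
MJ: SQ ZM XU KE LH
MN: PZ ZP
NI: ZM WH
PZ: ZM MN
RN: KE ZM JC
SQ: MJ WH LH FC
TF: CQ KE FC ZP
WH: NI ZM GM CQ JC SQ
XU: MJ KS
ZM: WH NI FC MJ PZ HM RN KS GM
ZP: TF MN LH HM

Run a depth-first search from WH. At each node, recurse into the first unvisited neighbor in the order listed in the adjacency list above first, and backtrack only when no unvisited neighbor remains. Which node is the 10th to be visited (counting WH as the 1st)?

GM

Visit WH
WH → NI
NI → ZM
ZM → FC
FC → TF
TF → CQ
CQ → JC
JC → RN
RN → KE
KE → GM
KE → HM
HM → LH
LH → ZP
ZP → MN
MN → PZ
LH → SQ
SQ → MJ
MJ → XU
XU → KS
KS → AQ

Visit order: WH, NI, ZM, FC, TF, CQ, JC, RN, KE, GM, HM, LH, ZP, MN, PZ, SQ, MJ, XU, KS, AQ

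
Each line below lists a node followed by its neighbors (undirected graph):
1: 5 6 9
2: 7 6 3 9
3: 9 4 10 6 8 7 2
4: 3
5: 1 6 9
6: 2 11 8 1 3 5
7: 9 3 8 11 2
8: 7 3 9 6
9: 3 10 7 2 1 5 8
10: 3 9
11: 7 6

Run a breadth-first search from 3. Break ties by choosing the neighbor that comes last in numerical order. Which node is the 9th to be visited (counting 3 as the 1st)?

5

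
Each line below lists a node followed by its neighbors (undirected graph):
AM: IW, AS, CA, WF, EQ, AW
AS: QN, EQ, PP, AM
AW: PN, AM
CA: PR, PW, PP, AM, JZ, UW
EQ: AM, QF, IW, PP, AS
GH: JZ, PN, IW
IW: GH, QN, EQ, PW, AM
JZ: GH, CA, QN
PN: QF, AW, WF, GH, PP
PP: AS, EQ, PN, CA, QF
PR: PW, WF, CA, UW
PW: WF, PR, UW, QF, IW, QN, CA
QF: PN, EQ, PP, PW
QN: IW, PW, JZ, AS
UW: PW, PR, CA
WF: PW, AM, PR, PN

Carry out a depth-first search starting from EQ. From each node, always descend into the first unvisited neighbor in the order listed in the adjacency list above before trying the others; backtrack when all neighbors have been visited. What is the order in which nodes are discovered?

EQ → AM → IW → GH → JZ → CA → PR → PW → WF → PN → QF → PP → AS → QN → AW → UW

Visit EQ
EQ → AM
AM → IW
IW → GH
GH → JZ
JZ → CA
CA → PR
PR → PW
PW → WF
WF → PN
PN → QF
QF → PP
PP → AS
AS → QN
PN → AW
PW → UW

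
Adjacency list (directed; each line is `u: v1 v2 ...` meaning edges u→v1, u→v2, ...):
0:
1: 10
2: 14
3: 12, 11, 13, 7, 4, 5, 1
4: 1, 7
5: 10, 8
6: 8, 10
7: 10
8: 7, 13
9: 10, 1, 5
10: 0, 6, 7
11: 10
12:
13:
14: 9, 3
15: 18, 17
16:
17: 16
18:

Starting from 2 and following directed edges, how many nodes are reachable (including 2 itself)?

BFS from 2 visits: 2, 14, 9, 3, 10, 1, 5, 12, 11, 13, 7, 4, 0, 6, 8
Reachable nodes: 15 of 19 total.

15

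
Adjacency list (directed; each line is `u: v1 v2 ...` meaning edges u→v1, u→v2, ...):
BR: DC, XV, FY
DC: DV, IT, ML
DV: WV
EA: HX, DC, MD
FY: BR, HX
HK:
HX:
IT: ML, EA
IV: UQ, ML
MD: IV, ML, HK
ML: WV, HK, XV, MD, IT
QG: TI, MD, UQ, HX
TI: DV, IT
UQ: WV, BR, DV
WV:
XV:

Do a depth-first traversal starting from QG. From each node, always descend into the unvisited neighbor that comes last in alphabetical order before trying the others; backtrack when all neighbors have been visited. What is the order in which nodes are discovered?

QG, UQ, WV, DV, BR, XV, FY, HX, DC, ML, MD, IV, HK, IT, EA, TI

Visit QG
QG → UQ
UQ → WV
UQ → DV
UQ → BR
BR → XV
BR → FY
FY → HX
BR → DC
DC → ML
ML → MD
MD → IV
MD → HK
ML → IT
IT → EA
QG → TI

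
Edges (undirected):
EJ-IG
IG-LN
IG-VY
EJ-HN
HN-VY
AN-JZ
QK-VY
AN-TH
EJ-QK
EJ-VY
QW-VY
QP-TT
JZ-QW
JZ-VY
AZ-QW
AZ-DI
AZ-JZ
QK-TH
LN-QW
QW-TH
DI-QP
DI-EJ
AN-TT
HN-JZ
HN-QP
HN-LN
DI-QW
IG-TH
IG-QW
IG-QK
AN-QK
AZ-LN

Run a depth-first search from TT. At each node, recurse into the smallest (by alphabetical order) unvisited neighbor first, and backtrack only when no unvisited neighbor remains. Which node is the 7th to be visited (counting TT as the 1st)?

Visit TT
TT → AN
AN → JZ
JZ → AZ
AZ → DI
DI → EJ
EJ → HN
HN → LN
LN → IG
IG → QK
QK → TH
TH → QW
QW → VY
HN → QP

Visit order: TT, AN, JZ, AZ, DI, EJ, HN, LN, IG, QK, TH, QW, VY, QP

HN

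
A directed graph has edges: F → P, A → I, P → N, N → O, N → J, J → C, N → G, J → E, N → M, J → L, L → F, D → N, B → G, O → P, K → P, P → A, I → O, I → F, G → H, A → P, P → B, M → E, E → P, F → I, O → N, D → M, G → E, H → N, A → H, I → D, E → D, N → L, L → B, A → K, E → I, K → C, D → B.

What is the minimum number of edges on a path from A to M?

3

Level 0: A
Level 1: H, I, K, P
Level 2: B, C, D, F, N, O
Level 3: G, J, L, M
Level 4: E
M first appears at level 3.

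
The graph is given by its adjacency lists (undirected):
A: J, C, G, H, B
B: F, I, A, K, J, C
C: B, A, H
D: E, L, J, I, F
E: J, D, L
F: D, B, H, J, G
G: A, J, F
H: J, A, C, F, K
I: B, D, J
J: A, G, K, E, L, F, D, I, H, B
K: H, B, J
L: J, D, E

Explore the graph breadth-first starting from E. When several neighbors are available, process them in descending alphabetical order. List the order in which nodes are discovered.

Visit E; enqueue L, J, D → queue [L, J, D]
Visit L → queue [J, D]
Visit J; enqueue K, I, H, G, F, B, A → queue [D, K, I, H, G, F, B, A]
Visit D → queue [K, I, H, G, F, B, A]
Visit K → queue [I, H, G, F, B, A]
Visit I → queue [H, G, F, B, A]
Visit H; enqueue C → queue [G, F, B, A, C]
Visit G → queue [F, B, A, C]
Visit F → queue [B, A, C]
Visit B → queue [A, C]
Visit A → queue [C]
Visit C → queue []

E L J D K I H G F B A C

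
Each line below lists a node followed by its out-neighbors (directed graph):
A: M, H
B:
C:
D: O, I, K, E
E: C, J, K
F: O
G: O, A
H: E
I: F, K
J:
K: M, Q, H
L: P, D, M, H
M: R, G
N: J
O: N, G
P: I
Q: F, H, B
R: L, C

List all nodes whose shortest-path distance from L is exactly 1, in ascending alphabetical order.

Level 0: L
Level 1: D, H, M, P
Level 2: E, G, I, K, O, R
Level 3: A, C, F, J, N, Q
Level 4: B

D, H, M, P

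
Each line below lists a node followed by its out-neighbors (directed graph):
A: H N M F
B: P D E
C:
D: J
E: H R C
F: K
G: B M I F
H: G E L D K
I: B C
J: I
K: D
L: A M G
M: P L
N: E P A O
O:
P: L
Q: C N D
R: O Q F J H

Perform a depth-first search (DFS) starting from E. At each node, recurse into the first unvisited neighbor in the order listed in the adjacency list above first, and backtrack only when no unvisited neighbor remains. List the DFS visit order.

E -> H -> G -> B -> P -> L -> A -> N -> O -> M -> F -> K -> D -> J -> I -> C -> R -> Q

Visit E
E → H
H → G
G → B
B → P
P → L
L → A
A → N
N → O
A → M
A → F
F → K
K → D
D → J
J → I
I → C
E → R
R → Q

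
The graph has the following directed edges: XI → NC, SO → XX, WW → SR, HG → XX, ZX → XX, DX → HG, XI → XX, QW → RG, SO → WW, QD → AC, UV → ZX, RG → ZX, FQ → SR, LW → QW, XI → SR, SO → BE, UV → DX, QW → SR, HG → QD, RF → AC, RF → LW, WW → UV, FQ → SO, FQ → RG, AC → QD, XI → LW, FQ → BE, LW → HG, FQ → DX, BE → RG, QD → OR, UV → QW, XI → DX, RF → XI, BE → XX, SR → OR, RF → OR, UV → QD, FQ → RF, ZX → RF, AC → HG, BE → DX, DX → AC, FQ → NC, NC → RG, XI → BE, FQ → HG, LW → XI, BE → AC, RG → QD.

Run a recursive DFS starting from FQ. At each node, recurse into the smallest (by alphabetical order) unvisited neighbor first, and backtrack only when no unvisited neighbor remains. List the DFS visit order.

Visit FQ
FQ → BE
BE → AC
AC → HG
HG → QD
QD → OR
HG → XX
BE → DX
BE → RG
RG → ZX
ZX → RF
RF → LW
LW → QW
QW → SR
LW → XI
XI → NC
FQ → SO
SO → WW
WW → UV

FQ, BE, AC, HG, QD, OR, XX, DX, RG, ZX, RF, LW, QW, SR, XI, NC, SO, WW, UV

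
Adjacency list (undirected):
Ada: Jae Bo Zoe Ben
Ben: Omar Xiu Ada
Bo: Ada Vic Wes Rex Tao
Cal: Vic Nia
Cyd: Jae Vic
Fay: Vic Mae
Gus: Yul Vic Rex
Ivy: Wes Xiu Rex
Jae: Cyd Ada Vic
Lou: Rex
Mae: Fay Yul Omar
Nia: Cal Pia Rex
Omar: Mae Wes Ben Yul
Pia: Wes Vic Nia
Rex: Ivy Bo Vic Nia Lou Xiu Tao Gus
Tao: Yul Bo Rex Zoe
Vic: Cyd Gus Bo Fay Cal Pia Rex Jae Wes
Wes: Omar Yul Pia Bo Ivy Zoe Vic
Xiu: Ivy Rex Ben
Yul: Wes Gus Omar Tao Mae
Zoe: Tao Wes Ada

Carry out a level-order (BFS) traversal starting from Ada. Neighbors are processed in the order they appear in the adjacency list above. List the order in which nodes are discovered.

Visit Ada; enqueue Jae, Bo, Zoe, Ben → queue [Jae, Bo, Zoe, Ben]
Visit Jae; enqueue Cyd, Vic → queue [Bo, Zoe, Ben, Cyd, Vic]
Visit Bo; enqueue Wes, Rex, Tao → queue [Zoe, Ben, Cyd, Vic, Wes, Rex, Tao]
Visit Zoe → queue [Ben, Cyd, Vic, Wes, Rex, Tao]
Visit Ben; enqueue Omar, Xiu → queue [Cyd, Vic, Wes, Rex, Tao, Omar, Xiu]
Visit Cyd → queue [Vic, Wes, Rex, Tao, Omar, Xiu]
Visit Vic; enqueue Gus, Fay, Cal, Pia → queue [Wes, Rex, Tao, Omar, Xiu, Gus, Fay, Cal, Pia]
Visit Wes; enqueue Yul, Ivy → queue [Rex, Tao, Omar, Xiu, Gus, Fay, Cal, Pia, Yul, Ivy]
Visit Rex; enqueue Nia, Lou → queue [Tao, Omar, Xiu, Gus, Fay, Cal, Pia, Yul, Ivy, Nia, Lou]
Visit Tao → queue [Omar, Xiu, Gus, Fay, Cal, Pia, Yul, Ivy, Nia, Lou]
Visit Omar; enqueue Mae → queue [Xiu, Gus, Fay, Cal, Pia, Yul, Ivy, Nia, Lou, Mae]
Visit Xiu → queue [Gus, Fay, Cal, Pia, Yul, Ivy, Nia, Lou, Mae]
Visit Gus → queue [Fay, Cal, Pia, Yul, Ivy, Nia, Lou, Mae]
Visit Fay → queue [Cal, Pia, Yul, Ivy, Nia, Lou, Mae]
Visit Cal → queue [Pia, Yul, Ivy, Nia, Lou, Mae]
Visit Pia → queue [Yul, Ivy, Nia, Lou, Mae]
Visit Yul → queue [Ivy, Nia, Lou, Mae]
Visit Ivy → queue [Nia, Lou, Mae]
Visit Nia → queue [Lou, Mae]
Visit Lou → queue [Mae]
Visit Mae → queue []

Ada Jae Bo Zoe Ben Cyd Vic Wes Rex Tao Omar Xiu Gus Fay Cal Pia Yul Ivy Nia Lou Mae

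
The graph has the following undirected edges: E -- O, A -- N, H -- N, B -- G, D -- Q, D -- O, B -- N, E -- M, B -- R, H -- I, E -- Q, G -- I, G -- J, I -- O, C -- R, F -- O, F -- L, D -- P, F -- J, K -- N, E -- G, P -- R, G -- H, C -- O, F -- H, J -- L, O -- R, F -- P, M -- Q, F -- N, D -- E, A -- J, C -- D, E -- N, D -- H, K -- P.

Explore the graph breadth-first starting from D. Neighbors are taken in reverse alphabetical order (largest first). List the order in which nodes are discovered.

D Q P O H E C M R K F I N G B L J A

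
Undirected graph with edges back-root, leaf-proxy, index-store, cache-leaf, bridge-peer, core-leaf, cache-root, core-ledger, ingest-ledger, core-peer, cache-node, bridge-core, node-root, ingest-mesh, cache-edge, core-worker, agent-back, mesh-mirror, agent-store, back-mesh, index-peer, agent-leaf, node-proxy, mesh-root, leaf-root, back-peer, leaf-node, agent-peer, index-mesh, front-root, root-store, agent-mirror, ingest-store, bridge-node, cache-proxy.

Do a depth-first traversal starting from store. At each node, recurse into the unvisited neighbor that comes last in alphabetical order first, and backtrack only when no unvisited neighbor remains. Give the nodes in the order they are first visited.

Visit store
store → root
root → node
node → proxy
proxy → leaf
leaf → core
core → worker
core → peer
peer → index
index → mesh
mesh → mirror
mirror → agent
agent → back
mesh → ingest
ingest → ledger
peer → bridge
leaf → cache
cache → edge
root → front

store -> root -> node -> proxy -> leaf -> core -> worker -> peer -> index -> mesh -> mirror -> agent -> back -> ingest -> ledger -> bridge -> cache -> edge -> front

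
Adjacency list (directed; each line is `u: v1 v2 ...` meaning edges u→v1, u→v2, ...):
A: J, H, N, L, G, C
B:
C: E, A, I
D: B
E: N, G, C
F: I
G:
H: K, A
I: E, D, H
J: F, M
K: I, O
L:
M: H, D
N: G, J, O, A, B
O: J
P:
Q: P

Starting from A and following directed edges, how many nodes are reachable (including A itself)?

15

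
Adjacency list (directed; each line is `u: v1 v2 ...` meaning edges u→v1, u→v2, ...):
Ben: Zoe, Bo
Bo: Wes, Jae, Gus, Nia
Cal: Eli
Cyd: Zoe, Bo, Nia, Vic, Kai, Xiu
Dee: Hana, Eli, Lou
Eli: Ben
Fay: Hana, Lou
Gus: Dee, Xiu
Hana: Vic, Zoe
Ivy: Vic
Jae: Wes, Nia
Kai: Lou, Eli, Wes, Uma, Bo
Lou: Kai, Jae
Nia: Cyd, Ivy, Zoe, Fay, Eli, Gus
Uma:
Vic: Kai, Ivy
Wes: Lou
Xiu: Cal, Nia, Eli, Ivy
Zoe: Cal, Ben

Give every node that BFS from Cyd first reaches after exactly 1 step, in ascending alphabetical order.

Bo, Kai, Nia, Vic, Xiu, Zoe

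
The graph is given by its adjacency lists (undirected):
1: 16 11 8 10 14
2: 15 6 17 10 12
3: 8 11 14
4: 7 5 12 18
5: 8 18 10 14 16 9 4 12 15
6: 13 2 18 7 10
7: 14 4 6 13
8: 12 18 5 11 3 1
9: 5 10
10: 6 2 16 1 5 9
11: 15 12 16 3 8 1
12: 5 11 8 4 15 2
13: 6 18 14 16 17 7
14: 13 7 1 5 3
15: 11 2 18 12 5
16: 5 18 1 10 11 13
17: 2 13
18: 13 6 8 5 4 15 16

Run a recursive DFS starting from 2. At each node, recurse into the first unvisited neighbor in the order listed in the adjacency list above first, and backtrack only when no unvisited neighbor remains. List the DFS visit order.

2, 15, 11, 12, 5, 8, 18, 13, 6, 7, 14, 1, 16, 10, 9, 3, 4, 17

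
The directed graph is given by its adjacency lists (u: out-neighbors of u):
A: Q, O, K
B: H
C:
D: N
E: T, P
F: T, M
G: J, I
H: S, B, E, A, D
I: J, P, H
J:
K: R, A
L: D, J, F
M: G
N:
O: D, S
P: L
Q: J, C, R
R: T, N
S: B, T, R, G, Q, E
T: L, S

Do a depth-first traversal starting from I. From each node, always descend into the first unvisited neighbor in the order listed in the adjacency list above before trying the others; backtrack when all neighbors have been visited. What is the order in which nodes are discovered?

Visit I
I → J
I → P
P → L
L → D
D → N
L → F
F → T
T → S
S → B
B → H
H → E
H → A
A → Q
Q → C
Q → R
A → O
A → K
S → G
F → M

I J P L D N F T S B H E A Q C R O K G M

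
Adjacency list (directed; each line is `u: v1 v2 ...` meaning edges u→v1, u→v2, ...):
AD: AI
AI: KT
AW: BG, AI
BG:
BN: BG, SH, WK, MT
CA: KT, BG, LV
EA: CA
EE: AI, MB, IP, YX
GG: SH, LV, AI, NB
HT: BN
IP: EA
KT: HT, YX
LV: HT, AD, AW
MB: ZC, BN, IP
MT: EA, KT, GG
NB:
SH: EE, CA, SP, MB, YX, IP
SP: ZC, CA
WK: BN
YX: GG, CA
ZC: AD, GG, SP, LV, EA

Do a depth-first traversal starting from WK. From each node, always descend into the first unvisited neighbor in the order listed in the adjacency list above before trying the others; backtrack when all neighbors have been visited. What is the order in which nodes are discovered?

WK BN BG SH EE AI KT HT YX GG LV AD AW NB CA MB ZC SP EA IP MT

Visit WK
WK → BN
BN → BG
BN → SH
SH → EE
EE → AI
AI → KT
KT → HT
KT → YX
YX → GG
GG → LV
LV → AD
LV → AW
GG → NB
YX → CA
EE → MB
MB → ZC
ZC → SP
ZC → EA
MB → IP
BN → MT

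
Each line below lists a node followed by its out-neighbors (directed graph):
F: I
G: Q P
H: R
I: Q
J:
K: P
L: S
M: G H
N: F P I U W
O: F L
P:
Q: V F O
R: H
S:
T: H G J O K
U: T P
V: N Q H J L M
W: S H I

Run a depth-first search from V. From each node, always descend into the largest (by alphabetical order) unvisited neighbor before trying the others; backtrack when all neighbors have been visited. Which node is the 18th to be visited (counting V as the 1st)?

M

Visit V
V → Q
Q → O
O → L
L → S
O → F
F → I
V → N
N → W
W → H
H → R
N → U
U → T
T → K
K → P
T → J
T → G
V → M

Visit order: V, Q, O, L, S, F, I, N, W, H, R, U, T, K, P, J, G, M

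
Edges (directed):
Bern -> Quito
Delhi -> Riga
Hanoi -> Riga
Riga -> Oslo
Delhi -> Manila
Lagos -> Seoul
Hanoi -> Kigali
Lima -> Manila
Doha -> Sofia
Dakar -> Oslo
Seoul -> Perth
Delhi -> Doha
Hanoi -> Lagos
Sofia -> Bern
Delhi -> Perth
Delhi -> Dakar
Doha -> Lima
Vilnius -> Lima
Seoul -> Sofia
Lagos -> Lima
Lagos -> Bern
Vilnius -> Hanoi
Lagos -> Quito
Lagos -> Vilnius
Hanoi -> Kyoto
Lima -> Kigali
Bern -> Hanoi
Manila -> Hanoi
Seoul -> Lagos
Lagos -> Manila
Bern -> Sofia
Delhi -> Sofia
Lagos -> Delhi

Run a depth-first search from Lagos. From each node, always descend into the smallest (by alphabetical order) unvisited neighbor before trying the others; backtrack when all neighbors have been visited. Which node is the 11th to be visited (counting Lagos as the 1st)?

Dakar

Visit Lagos
Lagos → Bern
Bern → Hanoi
Hanoi → Kigali
Hanoi → Kyoto
Hanoi → Riga
Riga → Oslo
Bern → Quito
Bern → Sofia
Lagos → Delhi
Delhi → Dakar
Delhi → Doha
Doha → Lima
Lima → Manila
Delhi → Perth
Lagos → Seoul
Lagos → Vilnius

Visit order: Lagos, Bern, Hanoi, Kigali, Kyoto, Riga, Oslo, Quito, Sofia, Delhi, Dakar, Doha, Lima, Manila, Perth, Seoul, Vilnius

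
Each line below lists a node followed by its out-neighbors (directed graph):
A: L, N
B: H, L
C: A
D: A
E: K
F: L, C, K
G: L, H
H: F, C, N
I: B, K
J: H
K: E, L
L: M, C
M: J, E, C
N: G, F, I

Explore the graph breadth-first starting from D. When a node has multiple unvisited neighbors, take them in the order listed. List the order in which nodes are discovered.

D, A, L, N, M, C, G, F, I, J, E, H, K, B

Visit D; enqueue A → queue [A]
Visit A; enqueue L, N → queue [L, N]
Visit L; enqueue M, C → queue [N, M, C]
Visit N; enqueue G, F, I → queue [M, C, G, F, I]
Visit M; enqueue J, E → queue [C, G, F, I, J, E]
Visit C → queue [G, F, I, J, E]
Visit G; enqueue H → queue [F, I, J, E, H]
Visit F; enqueue K → queue [I, J, E, H, K]
Visit I; enqueue B → queue [J, E, H, K, B]
Visit J → queue [E, H, K, B]
Visit E → queue [H, K, B]
Visit H → queue [K, B]
Visit K → queue [B]
Visit B → queue []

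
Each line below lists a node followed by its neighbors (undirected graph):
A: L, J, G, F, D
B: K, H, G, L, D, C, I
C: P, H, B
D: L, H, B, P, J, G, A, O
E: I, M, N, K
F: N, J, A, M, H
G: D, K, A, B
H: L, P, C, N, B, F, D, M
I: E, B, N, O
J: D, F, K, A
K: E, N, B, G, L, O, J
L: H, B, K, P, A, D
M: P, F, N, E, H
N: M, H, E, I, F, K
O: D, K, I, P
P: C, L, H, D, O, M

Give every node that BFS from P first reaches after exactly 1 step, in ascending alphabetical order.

C, D, H, L, M, O

Level 0: P
Level 1: C, D, H, L, M, O
Level 2: A, B, E, F, G, I, J, K, N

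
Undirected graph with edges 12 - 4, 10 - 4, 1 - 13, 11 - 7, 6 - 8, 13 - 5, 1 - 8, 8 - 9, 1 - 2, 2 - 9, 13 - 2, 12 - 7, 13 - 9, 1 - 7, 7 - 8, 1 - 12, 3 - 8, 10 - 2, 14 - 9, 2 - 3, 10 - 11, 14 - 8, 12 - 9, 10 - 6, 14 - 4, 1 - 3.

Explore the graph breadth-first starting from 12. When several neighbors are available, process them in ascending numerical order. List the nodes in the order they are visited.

12, 1, 4, 7, 9, 2, 3, 8, 13, 10, 14, 11, 6, 5

Visit 12; enqueue 1, 4, 7, 9 → queue [1, 4, 7, 9]
Visit 1; enqueue 2, 3, 8, 13 → queue [4, 7, 9, 2, 3, 8, 13]
Visit 4; enqueue 10, 14 → queue [7, 9, 2, 3, 8, 13, 10, 14]
Visit 7; enqueue 11 → queue [9, 2, 3, 8, 13, 10, 14, 11]
Visit 9 → queue [2, 3, 8, 13, 10, 14, 11]
Visit 2 → queue [3, 8, 13, 10, 14, 11]
Visit 3 → queue [8, 13, 10, 14, 11]
Visit 8; enqueue 6 → queue [13, 10, 14, 11, 6]
Visit 13; enqueue 5 → queue [10, 14, 11, 6, 5]
Visit 10 → queue [14, 11, 6, 5]
Visit 14 → queue [11, 6, 5]
Visit 11 → queue [6, 5]
Visit 6 → queue [5]
Visit 5 → queue []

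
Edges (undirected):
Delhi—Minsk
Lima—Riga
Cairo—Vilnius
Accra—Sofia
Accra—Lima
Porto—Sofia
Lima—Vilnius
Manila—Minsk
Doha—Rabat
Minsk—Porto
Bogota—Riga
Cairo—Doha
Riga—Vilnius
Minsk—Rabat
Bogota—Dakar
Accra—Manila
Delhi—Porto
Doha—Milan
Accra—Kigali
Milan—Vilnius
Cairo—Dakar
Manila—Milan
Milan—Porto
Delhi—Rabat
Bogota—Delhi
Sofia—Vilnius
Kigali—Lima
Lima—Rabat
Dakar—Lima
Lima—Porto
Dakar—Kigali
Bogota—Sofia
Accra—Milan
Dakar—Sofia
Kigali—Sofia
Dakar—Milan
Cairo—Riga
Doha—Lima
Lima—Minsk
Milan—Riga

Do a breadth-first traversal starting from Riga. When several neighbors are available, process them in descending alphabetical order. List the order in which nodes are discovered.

Visit Riga; enqueue Vilnius, Milan, Lima, Cairo, Bogota → queue [Vilnius, Milan, Lima, Cairo, Bogota]
Visit Vilnius; enqueue Sofia → queue [Milan, Lima, Cairo, Bogota, Sofia]
Visit Milan; enqueue Porto, Manila, Doha, Dakar, Accra → queue [Lima, Cairo, Bogota, Sofia, Porto, Manila, Doha, Dakar, Accra]
Visit Lima; enqueue Rabat, Minsk, Kigali → queue [Cairo, Bogota, Sofia, Porto, Manila, Doha, Dakar, Accra, Rabat, Minsk, Kigali]
Visit Cairo → queue [Bogota, Sofia, Porto, Manila, Doha, Dakar, Accra, Rabat, Minsk, Kigali]
Visit Bogota; enqueue Delhi → queue [Sofia, Porto, Manila, Doha, Dakar, Accra, Rabat, Minsk, Kigali, Delhi]
Visit Sofia → queue [Porto, Manila, Doha, Dakar, Accra, Rabat, Minsk, Kigali, Delhi]
Visit Porto → queue [Manila, Doha, Dakar, Accra, Rabat, Minsk, Kigali, Delhi]
Visit Manila → queue [Doha, Dakar, Accra, Rabat, Minsk, Kigali, Delhi]
Visit Doha → queue [Dakar, Accra, Rabat, Minsk, Kigali, Delhi]
Visit Dakar → queue [Accra, Rabat, Minsk, Kigali, Delhi]
Visit Accra → queue [Rabat, Minsk, Kigali, Delhi]
Visit Rabat → queue [Minsk, Kigali, Delhi]
Visit Minsk → queue [Kigali, Delhi]
Visit Kigali → queue [Delhi]
Visit Delhi → queue []

Riga -> Vilnius -> Milan -> Lima -> Cairo -> Bogota -> Sofia -> Porto -> Manila -> Doha -> Dakar -> Accra -> Rabat -> Minsk -> Kigali -> Delhi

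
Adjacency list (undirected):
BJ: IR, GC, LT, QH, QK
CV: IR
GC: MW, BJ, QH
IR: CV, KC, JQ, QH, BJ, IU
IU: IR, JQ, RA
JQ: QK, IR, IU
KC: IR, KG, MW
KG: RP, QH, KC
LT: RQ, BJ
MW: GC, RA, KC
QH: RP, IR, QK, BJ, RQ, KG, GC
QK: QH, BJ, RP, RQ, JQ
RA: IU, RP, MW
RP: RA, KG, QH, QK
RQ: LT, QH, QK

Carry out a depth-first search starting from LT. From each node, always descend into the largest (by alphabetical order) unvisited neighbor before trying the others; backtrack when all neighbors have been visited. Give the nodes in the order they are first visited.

Visit LT
LT → RQ
RQ → QK
QK → RP
RP → RA
RA → MW
MW → KC
KC → KG
KG → QH
QH → IR
IR → JQ
JQ → IU
IR → CV
IR → BJ
BJ → GC

LT, RQ, QK, RP, RA, MW, KC, KG, QH, IR, JQ, IU, CV, BJ, GC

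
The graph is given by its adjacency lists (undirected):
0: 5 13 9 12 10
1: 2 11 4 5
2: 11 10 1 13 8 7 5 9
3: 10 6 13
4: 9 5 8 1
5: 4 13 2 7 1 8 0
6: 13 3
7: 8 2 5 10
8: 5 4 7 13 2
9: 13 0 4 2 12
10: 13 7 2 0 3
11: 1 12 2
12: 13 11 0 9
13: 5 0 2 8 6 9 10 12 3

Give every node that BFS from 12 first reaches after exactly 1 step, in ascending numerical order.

Level 0: 12
Level 1: 0, 9, 11, 13
Level 2: 1, 2, 3, 4, 5, 6, 8, 10
Level 3: 7

0, 9, 11, 13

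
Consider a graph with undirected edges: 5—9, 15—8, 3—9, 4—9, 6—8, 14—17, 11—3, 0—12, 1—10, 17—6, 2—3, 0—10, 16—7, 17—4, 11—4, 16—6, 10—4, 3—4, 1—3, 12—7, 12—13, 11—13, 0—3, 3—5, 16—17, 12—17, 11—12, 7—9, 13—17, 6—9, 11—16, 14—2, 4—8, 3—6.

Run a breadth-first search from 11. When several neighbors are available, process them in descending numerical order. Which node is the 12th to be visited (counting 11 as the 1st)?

9

Visit 11; enqueue 16, 13, 12, 4, 3 → queue [16, 13, 12, 4, 3]
Visit 16; enqueue 17, 7, 6 → queue [13, 12, 4, 3, 17, 7, 6]
Visit 13 → queue [12, 4, 3, 17, 7, 6]
Visit 12; enqueue 0 → queue [4, 3, 17, 7, 6, 0]
Visit 4; enqueue 10, 9, 8 → queue [3, 17, 7, 6, 0, 10, 9, 8]
Visit 3; enqueue 5, 2, 1 → queue [17, 7, 6, 0, 10, 9, 8, 5, 2, 1]
Visit 17; enqueue 14 → queue [7, 6, 0, 10, 9, 8, 5, 2, 1, 14]
Visit 7 → queue [6, 0, 10, 9, 8, 5, 2, 1, 14]
Visit 6 → queue [0, 10, 9, 8, 5, 2, 1, 14]
Visit 0 → queue [10, 9, 8, 5, 2, 1, 14]
Visit 10 → queue [9, 8, 5, 2, 1, 14]
Visit 9 → queue [8, 5, 2, 1, 14]
Visit 8; enqueue 15 → queue [5, 2, 1, 14, 15]
Visit 5 → queue [2, 1, 14, 15]
Visit 2 → queue [1, 14, 15]
Visit 1 → queue [14, 15]
Visit 14 → queue [15]
Visit 15 → queue []

Visit order: 11, 16, 13, 12, 4, 3, 17, 7, 6, 0, 10, 9, 8, 5, 2, 1, 14, 15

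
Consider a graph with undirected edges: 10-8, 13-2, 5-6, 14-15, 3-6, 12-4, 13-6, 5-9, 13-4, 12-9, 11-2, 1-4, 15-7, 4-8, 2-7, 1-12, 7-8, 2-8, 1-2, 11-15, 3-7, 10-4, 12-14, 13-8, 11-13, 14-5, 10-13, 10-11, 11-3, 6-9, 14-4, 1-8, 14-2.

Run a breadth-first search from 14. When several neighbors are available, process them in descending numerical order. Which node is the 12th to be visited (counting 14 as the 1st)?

13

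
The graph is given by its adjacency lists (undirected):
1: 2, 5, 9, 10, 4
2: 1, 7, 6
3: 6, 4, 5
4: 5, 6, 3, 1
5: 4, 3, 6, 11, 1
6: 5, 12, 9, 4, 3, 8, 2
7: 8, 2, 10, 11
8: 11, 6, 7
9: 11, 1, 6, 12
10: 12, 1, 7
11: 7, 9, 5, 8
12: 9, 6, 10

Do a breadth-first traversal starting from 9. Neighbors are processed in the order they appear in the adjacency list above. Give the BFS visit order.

9 11 1 6 12 7 5 8 2 10 4 3

Visit 9; enqueue 11, 1, 6, 12 → queue [11, 1, 6, 12]
Visit 11; enqueue 7, 5, 8 → queue [1, 6, 12, 7, 5, 8]
Visit 1; enqueue 2, 10, 4 → queue [6, 12, 7, 5, 8, 2, 10, 4]
Visit 6; enqueue 3 → queue [12, 7, 5, 8, 2, 10, 4, 3]
Visit 12 → queue [7, 5, 8, 2, 10, 4, 3]
Visit 7 → queue [5, 8, 2, 10, 4, 3]
Visit 5 → queue [8, 2, 10, 4, 3]
Visit 8 → queue [2, 10, 4, 3]
Visit 2 → queue [10, 4, 3]
Visit 10 → queue [4, 3]
Visit 4 → queue [3]
Visit 3 → queue []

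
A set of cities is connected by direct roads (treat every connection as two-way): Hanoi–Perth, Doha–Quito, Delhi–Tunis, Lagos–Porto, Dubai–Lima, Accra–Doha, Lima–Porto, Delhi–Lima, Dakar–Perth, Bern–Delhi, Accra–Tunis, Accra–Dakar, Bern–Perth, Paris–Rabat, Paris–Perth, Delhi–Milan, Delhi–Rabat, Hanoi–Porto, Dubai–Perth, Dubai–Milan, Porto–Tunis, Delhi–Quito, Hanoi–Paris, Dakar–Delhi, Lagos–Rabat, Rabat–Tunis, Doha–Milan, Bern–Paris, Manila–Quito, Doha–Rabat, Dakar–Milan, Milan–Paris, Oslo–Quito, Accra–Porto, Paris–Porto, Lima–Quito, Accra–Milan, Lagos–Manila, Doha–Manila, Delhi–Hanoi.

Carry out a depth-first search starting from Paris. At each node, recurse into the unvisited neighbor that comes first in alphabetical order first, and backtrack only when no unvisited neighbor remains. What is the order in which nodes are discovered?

Paris, Bern, Delhi, Dakar, Accra, Doha, Manila, Lagos, Porto, Hanoi, Perth, Dubai, Lima, Quito, Oslo, Milan, Tunis, Rabat

Visit Paris
Paris → Bern
Bern → Delhi
Delhi → Dakar
Dakar → Accra
Accra → Doha
Doha → Manila
Manila → Lagos
Lagos → Porto
Porto → Hanoi
Hanoi → Perth
Perth → Dubai
Dubai → Lima
Lima → Quito
Quito → Oslo
Dubai → Milan
Porto → Tunis
Tunis → Rabat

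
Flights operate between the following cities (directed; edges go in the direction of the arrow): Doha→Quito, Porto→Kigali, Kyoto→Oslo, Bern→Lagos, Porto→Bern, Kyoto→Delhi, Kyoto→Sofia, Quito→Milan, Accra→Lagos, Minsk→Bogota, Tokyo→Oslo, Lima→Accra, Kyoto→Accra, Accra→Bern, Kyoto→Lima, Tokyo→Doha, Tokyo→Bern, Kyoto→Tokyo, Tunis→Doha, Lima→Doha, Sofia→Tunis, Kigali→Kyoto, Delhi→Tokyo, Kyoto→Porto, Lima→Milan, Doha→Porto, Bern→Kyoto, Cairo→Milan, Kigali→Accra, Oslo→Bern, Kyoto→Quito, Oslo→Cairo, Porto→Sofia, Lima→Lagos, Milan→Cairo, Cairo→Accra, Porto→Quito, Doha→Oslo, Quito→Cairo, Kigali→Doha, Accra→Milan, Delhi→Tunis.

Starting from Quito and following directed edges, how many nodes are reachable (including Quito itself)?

16

BFS from Quito visits: Quito, Milan, Cairo, Accra, Lagos, Bern, Kyoto, Tokyo, Sofia, Porto, Oslo, Lima, Delhi, Doha, Tunis, Kigali
Reachable nodes: 16 of 18 total.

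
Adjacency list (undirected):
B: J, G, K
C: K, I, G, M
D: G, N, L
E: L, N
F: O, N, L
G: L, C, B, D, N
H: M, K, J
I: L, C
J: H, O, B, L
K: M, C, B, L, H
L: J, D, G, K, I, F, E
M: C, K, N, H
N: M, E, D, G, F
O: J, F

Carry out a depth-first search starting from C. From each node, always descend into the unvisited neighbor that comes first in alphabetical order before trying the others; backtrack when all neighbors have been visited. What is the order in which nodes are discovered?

C, G, B, J, H, K, L, D, N, E, F, O, M, I

Visit C
C → G
G → B
B → J
J → H
H → K
K → L
L → D
D → N
N → E
N → F
F → O
N → M
L → I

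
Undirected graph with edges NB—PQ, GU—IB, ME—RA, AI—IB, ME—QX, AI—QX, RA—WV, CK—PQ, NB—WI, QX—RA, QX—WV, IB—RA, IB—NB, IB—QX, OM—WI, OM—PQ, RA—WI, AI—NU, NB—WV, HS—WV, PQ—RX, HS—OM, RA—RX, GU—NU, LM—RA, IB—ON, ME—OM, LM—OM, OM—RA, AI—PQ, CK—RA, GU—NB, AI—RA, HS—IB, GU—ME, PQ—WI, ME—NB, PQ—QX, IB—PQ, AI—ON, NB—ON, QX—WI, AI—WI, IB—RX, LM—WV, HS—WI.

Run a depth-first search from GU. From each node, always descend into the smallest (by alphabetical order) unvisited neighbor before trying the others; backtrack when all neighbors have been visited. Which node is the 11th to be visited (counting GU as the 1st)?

Visit GU
GU → IB
IB → AI
AI → NU
AI → ON
ON → NB
NB → ME
ME → OM
OM → HS
HS → WI
WI → PQ
PQ → CK
CK → RA
RA → LM
LM → WV
WV → QX
RA → RX

Visit order: GU, IB, AI, NU, ON, NB, ME, OM, HS, WI, PQ, CK, RA, LM, WV, QX, RX

PQ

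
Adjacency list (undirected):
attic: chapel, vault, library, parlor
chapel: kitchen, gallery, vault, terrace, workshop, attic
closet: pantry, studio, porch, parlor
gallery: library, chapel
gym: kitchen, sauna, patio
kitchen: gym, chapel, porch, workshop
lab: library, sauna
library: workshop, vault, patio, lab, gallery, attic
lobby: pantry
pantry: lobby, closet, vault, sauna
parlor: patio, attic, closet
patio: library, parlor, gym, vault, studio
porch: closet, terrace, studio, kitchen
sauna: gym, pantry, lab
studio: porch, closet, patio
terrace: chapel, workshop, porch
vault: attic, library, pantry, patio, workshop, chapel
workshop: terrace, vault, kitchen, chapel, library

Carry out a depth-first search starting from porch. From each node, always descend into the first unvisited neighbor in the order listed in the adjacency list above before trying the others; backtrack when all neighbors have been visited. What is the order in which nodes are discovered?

Visit porch
porch → closet
closet → pantry
pantry → lobby
pantry → vault
vault → attic
attic → chapel
chapel → kitchen
kitchen → gym
gym → sauna
sauna → lab
lab → library
library → workshop
workshop → terrace
library → patio
patio → parlor
patio → studio
library → gallery

porch, closet, pantry, lobby, vault, attic, chapel, kitchen, gym, sauna, lab, library, workshop, terrace, patio, parlor, studio, gallery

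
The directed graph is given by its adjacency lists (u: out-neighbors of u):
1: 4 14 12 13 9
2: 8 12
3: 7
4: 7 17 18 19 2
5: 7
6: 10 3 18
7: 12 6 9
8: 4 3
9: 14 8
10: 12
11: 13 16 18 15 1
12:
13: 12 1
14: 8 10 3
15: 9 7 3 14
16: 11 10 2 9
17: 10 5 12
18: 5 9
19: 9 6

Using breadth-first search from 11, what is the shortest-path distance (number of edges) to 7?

2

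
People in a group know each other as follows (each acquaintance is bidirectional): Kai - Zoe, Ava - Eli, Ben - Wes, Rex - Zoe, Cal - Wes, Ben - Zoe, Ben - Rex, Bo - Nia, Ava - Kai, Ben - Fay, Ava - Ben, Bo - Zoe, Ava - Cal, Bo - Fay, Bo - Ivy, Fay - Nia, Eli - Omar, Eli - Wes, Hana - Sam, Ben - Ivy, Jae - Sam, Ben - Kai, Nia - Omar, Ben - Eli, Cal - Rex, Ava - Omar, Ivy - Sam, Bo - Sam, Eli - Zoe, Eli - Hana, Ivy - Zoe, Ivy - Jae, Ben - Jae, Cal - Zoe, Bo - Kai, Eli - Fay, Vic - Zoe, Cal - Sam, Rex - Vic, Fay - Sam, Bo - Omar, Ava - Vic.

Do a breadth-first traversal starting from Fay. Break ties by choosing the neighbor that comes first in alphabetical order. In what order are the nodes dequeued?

Fay -> Ben -> Bo -> Eli -> Nia -> Sam -> Ava -> Ivy -> Jae -> Kai -> Rex -> Wes -> Zoe -> Omar -> Hana -> Cal -> Vic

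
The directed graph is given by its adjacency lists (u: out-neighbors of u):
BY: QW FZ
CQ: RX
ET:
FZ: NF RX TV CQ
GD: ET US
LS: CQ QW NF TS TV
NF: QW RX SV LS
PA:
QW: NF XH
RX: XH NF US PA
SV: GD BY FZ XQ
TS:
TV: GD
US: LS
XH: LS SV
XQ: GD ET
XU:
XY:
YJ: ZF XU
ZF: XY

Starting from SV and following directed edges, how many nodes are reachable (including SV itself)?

BFS from SV visits: SV, XQ, GD, FZ, BY, ET, US, TV, RX, NF, CQ, QW, LS, XH, PA, TS
Reachable nodes: 16 of 20 total.

16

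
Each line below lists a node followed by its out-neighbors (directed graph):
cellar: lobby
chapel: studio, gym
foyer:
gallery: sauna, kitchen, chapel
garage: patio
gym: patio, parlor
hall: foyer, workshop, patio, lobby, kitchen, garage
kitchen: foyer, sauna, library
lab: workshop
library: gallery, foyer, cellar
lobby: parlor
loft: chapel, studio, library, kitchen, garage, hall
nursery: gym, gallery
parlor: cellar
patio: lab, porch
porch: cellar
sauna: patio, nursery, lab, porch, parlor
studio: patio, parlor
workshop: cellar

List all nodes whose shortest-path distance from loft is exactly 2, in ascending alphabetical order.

Level 0: loft
Level 1: chapel, garage, hall, kitchen, library, studio
Level 2: cellar, foyer, gallery, gym, lobby, parlor, patio, sauna, workshop
Level 3: lab, nursery, porch

cellar, foyer, gallery, gym, lobby, parlor, patio, sauna, workshop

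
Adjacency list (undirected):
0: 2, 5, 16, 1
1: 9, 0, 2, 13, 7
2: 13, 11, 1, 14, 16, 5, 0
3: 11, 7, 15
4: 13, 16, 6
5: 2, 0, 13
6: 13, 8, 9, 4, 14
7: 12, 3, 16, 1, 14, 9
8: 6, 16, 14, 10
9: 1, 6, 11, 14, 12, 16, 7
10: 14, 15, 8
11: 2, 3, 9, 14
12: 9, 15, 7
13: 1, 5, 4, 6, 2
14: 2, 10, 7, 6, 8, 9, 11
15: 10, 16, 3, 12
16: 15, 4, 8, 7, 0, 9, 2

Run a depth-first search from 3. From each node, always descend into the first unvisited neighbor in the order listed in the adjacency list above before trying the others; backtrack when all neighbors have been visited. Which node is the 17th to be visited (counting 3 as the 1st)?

5

Visit 3
3 → 11
11 → 2
2 → 13
13 → 1
1 → 9
9 → 6
6 → 8
8 → 16
16 → 15
15 → 10
10 → 14
14 → 7
7 → 12
16 → 4
16 → 0
0 → 5

Visit order: 3, 11, 2, 13, 1, 9, 6, 8, 16, 15, 10, 14, 7, 12, 4, 0, 5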